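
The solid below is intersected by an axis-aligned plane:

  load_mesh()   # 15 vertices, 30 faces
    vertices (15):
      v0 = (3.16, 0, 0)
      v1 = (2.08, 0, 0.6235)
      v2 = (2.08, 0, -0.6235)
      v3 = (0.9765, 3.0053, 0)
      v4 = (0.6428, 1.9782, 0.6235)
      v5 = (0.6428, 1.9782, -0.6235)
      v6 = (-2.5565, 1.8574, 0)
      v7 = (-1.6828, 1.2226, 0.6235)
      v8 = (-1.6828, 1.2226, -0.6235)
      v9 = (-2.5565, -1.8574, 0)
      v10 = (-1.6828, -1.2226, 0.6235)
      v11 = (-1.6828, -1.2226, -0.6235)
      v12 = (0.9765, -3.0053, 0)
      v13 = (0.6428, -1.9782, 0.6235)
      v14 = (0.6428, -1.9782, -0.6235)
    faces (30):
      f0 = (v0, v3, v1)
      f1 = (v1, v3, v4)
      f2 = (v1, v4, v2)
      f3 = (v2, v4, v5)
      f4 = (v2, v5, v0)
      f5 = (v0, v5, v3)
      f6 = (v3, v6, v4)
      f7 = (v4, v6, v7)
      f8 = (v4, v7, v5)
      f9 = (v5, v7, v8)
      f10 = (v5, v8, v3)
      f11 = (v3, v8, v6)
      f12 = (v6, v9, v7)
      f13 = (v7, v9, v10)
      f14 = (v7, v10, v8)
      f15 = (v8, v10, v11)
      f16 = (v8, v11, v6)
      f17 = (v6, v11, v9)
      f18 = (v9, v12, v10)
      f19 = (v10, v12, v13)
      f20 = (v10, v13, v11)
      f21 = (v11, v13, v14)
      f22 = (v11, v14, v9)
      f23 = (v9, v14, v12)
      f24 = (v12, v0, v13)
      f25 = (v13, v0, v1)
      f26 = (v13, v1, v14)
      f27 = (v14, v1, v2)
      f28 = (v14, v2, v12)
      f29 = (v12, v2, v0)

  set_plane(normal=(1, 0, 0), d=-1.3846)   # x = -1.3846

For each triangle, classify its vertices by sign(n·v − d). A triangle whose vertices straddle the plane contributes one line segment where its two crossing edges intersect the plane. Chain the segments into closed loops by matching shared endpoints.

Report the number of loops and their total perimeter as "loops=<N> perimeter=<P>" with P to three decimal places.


Straddling triangles (12 of 30):
  (v3,v6,v4) [+-+] → (-1.3846, 2.23816, 0)–(-1.3846, 1.90165, 0.228387)  len=0.4067
  (v4,v6,v7) [+--] → (-1.3846, 1.90165, 0.228387)–(-1.3846, 1.31949, 0.6235)  len=0.7036
  (v4,v7,v5) [+-+] → (-1.3846, 1.31949, 0.6235)–(-1.3846, 1.31949, 0.463603)  len=0.1599
  (v5,v7,v8) [+--] → (-1.3846, 1.31949, 0.463603)–(-1.3846, 1.31949, -0.6235)  len=1.0871
  (v5,v8,v3) [+-+] → (-1.3846, 1.31949, -0.6235)–(-1.3846, 1.4225, -0.553584)  len=0.1245
  (v3,v8,v6) [+--] → (-1.3846, 1.4225, -0.553584)–(-1.3846, 2.23816, 0)  len=0.9858
  (v9,v12,v10) [-+-] → (-1.3846, -2.23816, 0)–(-1.3846, -1.4225, 0.553584)  len=0.9858
  (v10,v12,v13) [-++] → (-1.3846, -1.4225, 0.553584)–(-1.3846, -1.31949, 0.6235)  len=0.1245
  (v10,v13,v11) [-+-] → (-1.3846, -1.31949, 0.6235)–(-1.3846, -1.31949, -0.463603)  len=1.0871
  (v11,v13,v14) [-++] → (-1.3846, -1.31949, -0.463603)–(-1.3846, -1.31949, -0.6235)  len=0.1599
  (v11,v14,v9) [-+-] → (-1.3846, -1.31949, -0.6235)–(-1.3846, -1.90165, -0.228387)  len=0.7036
  (v9,v14,v12) [-++] → (-1.3846, -1.90165, -0.228387)–(-1.3846, -2.23816, 0)  len=0.4067

Chained into 2 loop(s):
  loop 1: 6 segments, perimeter = 3.4676
  loop 2: 6 segments, perimeter = 3.4676
Total perimeter = 6.935

loops=2 perimeter=6.935


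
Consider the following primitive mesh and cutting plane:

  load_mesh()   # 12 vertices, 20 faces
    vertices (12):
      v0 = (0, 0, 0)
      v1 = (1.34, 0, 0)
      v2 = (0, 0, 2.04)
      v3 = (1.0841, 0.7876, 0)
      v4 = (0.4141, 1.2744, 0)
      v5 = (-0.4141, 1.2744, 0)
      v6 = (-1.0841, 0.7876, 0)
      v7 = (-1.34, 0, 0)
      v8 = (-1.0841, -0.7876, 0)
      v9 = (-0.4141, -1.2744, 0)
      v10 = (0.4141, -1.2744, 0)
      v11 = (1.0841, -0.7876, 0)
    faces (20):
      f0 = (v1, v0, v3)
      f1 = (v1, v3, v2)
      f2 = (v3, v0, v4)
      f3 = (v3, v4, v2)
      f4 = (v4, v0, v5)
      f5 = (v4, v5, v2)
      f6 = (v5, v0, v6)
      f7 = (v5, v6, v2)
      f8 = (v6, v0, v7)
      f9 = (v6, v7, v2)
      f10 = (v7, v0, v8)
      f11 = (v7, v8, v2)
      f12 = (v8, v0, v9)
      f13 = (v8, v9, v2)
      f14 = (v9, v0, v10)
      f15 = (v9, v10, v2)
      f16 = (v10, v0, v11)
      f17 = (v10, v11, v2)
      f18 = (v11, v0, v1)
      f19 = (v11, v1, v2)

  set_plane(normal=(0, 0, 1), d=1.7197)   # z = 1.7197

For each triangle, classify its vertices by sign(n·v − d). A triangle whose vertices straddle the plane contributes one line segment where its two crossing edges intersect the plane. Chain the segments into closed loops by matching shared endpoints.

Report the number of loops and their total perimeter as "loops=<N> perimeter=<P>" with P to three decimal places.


Straddling triangles (10 of 20):
  (v1,v3,v2) [--+] → (0.170214, 0.123661, 1.7197)–(0.210393, 0, 1.7197)  len=0.1300
  (v3,v4,v2) [--+] → (0.0650178, 0.200093, 1.7197)–(0.170214, 0.123661, 1.7197)  len=0.1300
  (v4,v5,v2) [--+] → (-0.0650178, 0.200093, 1.7197)–(0.0650178, 0.200093, 1.7197)  len=0.1300
  (v5,v6,v2) [--+] → (-0.170214, 0.123661, 1.7197)–(-0.0650178, 0.200093, 1.7197)  len=0.1300
  (v6,v7,v2) [--+] → (-0.210393, 0, 1.7197)–(-0.170214, 0.123661, 1.7197)  len=0.1300
  (v7,v8,v2) [--+] → (-0.170214, -0.123661, 1.7197)–(-0.210393, 0, 1.7197)  len=0.1300
  (v8,v9,v2) [--+] → (-0.0650178, -0.200093, 1.7197)–(-0.170214, -0.123661, 1.7197)  len=0.1300
  (v9,v10,v2) [--+] → (0.0650178, -0.200093, 1.7197)–(-0.0650178, -0.200093, 1.7197)  len=0.1300
  (v10,v11,v2) [--+] → (0.170214, -0.123661, 1.7197)–(0.0650178, -0.200093, 1.7197)  len=0.1300
  (v11,v1,v2) [--+] → (0.210393, 0, 1.7197)–(0.170214, -0.123661, 1.7197)  len=0.1300

Chained into 1 loop(s):
  loop 1: 10 segments, perimeter = 1.3003
Total perimeter = 1.300

loops=1 perimeter=1.300


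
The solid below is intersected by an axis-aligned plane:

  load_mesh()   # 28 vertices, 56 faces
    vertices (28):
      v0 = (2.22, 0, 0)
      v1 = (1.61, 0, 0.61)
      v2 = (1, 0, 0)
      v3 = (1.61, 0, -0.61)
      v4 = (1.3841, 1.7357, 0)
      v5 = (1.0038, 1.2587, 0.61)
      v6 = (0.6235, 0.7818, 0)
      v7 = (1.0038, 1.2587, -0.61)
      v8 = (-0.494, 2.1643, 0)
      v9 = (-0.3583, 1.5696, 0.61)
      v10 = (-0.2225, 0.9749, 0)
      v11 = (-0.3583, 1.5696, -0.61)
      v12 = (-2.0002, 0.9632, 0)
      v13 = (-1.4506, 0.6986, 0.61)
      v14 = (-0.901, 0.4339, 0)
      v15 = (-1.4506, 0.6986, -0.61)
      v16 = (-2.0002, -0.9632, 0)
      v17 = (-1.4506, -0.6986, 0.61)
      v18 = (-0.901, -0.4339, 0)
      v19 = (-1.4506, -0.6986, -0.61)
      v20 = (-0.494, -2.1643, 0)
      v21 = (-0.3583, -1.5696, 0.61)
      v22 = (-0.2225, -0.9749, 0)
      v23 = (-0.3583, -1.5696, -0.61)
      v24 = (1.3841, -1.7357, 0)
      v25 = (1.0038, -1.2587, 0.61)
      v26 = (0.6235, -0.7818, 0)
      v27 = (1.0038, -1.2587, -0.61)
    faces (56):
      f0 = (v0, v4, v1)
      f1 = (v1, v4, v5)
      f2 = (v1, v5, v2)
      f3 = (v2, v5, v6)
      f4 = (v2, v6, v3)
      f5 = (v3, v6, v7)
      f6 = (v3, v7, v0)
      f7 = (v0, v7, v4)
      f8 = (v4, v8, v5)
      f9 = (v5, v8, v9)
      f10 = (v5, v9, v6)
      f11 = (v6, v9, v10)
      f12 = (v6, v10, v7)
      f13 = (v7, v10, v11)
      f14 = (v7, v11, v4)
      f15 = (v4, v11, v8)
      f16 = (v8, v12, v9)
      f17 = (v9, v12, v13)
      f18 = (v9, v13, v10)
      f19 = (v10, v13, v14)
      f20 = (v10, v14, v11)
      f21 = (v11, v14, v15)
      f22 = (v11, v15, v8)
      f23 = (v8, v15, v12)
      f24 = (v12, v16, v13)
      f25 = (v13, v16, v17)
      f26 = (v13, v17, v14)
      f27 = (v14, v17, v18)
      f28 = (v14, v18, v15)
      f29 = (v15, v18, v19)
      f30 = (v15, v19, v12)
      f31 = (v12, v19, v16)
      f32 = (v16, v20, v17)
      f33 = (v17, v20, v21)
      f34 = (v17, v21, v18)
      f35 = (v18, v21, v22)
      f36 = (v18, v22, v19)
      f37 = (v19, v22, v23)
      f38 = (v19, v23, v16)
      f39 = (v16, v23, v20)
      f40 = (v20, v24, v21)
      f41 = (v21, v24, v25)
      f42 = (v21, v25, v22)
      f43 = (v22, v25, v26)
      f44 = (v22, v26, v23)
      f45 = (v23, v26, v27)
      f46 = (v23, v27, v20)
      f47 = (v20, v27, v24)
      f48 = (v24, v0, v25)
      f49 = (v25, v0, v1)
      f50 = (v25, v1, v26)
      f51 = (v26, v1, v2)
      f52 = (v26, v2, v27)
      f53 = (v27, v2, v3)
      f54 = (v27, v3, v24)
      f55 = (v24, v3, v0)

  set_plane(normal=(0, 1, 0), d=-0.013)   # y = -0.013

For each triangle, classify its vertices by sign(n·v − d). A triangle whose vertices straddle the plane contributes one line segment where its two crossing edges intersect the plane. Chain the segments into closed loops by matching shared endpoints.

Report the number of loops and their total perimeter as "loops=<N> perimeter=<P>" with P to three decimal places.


loops=2 perimeter=6.735

Straddling triangles (16 of 56):
  (v12,v16,v13) [+-+] → (-2.0002, -0.013, 0)–(-1.68594, -0.013, 0.348792)  len=0.4695
  (v13,v16,v17) [+--] → (-1.68594, -0.013, 0.348792)–(-1.4506, -0.013, 0.61)  len=0.3516
  (v13,v17,v14) [+-+] → (-1.4506, -0.013, 0.61)–(-1.11788, -0.013, 0.240714)  len=0.4971
  (v14,v17,v18) [+--] → (-1.11788, -0.013, 0.240714)–(-0.901, -0.013, 0)  len=0.3240
  (v14,v18,v15) [+-+] → (-0.901, -0.013, 0)–(-1.10526, -0.013, -0.22671)  len=0.3052
  (v15,v18,v19) [+--] → (-1.10526, -0.013, -0.22671)–(-1.4506, -0.013, -0.61)  len=0.5159
  (v15,v19,v12) [+-+] → (-1.4506, -0.013, -0.61)–(-1.67735, -0.013, -0.358336)  len=0.3387
  (v12,v19,v16) [+--] → (-1.67735, -0.013, -0.358336)–(-2.0002, -0.013, 0)  len=0.4823
  (v24,v0,v25) [-+-] → (2.21374, -0.013, 0)–(2.20744, -0.013, 0.00630015)  len=0.0089
  (v25,v0,v1) [-++] → (2.20744, -0.013, 0.00630015)–(1.60374, -0.013, 0.61)  len=0.8538
  (v25,v1,v26) [-+-] → (1.60374, -0.013, 0.61)–(1.5936, -0.013, 0.599857)  len=0.0143
  (v26,v1,v2) [-++] → (1.5936, -0.013, 0.599857)–(0.993739, -0.013, 0)  len=0.8483
  (v26,v2,v27) [-+-] → (0.993739, -0.013, 0)–(1.00004, -0.013, -0.00630015)  len=0.0089
  (v27,v2,v3) [-++] → (1.00004, -0.013, -0.00630015)–(1.60374, -0.013, -0.61)  len=0.8538
  (v27,v3,v24) [-+-] → (1.60374, -0.013, -0.61)–(1.60831, -0.013, -0.605431)  len=0.0065
  (v24,v3,v0) [-++] → (1.60831, -0.013, -0.605431)–(2.21374, -0.013, 0)  len=0.8562

Chained into 2 loop(s):
  loop 1: 8 segments, perimeter = 3.2843
  loop 2: 8 segments, perimeter = 3.4507
Total perimeter = 6.735


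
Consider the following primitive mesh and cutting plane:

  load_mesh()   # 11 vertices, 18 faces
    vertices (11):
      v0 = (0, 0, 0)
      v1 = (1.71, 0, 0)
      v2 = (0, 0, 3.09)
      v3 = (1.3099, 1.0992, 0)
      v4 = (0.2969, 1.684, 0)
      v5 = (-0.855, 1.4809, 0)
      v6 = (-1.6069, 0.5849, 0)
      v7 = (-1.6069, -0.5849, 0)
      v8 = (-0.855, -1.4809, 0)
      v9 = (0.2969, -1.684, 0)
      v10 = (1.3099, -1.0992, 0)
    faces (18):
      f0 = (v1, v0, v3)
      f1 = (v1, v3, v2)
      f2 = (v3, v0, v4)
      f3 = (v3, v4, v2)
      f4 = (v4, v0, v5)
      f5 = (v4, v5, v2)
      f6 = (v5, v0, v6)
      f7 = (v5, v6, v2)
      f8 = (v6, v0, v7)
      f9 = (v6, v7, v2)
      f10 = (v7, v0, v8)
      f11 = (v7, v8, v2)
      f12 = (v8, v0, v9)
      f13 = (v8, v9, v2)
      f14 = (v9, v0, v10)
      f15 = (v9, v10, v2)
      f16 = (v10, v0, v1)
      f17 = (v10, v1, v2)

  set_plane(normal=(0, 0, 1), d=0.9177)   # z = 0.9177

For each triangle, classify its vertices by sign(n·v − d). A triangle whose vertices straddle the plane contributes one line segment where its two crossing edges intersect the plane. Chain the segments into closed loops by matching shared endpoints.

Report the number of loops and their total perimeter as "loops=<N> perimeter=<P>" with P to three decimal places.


Straddling triangles (9 of 18):
  (v1,v3,v2) [--+] → (0.920872, 0.772748, 0.9177)–(1.20215, 0, 0.9177)  len=0.8223
  (v3,v4,v2) [--+] → (0.208724, 1.18387, 0.9177)–(0.920872, 0.772748, 0.9177)  len=0.8223
  (v4,v5,v2) [--+] → (-0.601073, 1.04109, 0.9177)–(0.208724, 1.18387, 0.9177)  len=0.8223
  (v5,v6,v2) [--+] → (-1.12967, 0.41119, 0.9177)–(-0.601073, 1.04109, 0.9177)  len=0.8223
  (v6,v7,v2) [--+] → (-1.12967, -0.41119, 0.9177)–(-1.12967, 0.41119, 0.9177)  len=0.8224
  (v7,v8,v2) [--+] → (-0.601073, -1.04109, 0.9177)–(-1.12967, -0.41119, 0.9177)  len=0.8223
  (v8,v9,v2) [--+] → (0.208724, -1.18387, 0.9177)–(-0.601073, -1.04109, 0.9177)  len=0.8223
  (v9,v10,v2) [--+] → (0.920872, -0.772748, 0.9177)–(0.208724, -1.18387, 0.9177)  len=0.8223
  (v10,v1,v2) [--+] → (1.20215, 0, 0.9177)–(0.920872, -0.772748, 0.9177)  len=0.8223

Chained into 1 loop(s):
  loop 1: 9 segments, perimeter = 7.4009
Total perimeter = 7.401

loops=1 perimeter=7.401


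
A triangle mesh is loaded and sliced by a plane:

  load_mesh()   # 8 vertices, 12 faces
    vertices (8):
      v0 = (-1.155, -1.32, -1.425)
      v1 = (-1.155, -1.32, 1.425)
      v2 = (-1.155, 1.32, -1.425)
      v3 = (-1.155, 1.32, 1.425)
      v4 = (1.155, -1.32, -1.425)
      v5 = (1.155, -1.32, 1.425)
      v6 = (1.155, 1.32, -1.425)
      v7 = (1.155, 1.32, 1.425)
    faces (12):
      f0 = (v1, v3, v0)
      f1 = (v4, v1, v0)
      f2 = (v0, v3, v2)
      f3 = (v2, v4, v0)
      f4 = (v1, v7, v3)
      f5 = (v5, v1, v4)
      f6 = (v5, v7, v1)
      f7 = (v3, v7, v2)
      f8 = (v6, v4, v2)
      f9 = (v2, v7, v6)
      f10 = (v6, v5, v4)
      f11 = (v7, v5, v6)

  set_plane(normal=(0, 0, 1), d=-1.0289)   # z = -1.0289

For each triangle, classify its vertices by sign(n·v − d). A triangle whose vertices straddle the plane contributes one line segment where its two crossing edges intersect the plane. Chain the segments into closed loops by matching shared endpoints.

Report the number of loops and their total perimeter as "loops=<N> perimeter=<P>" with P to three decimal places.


Straddling triangles (8 of 12):
  (v1,v3,v0) [++-] → (-1.155, -0.953086, -1.0289)–(-1.155, -1.32, -1.0289)  len=0.3669
  (v4,v1,v0) [-+-] → (0.833951, -1.32, -1.0289)–(-1.155, -1.32, -1.0289)  len=1.9890
  (v0,v3,v2) [-+-] → (-1.155, -0.953086, -1.0289)–(-1.155, 1.32, -1.0289)  len=2.2731
  (v5,v1,v4) [++-] → (0.833951, -1.32, -1.0289)–(1.155, -1.32, -1.0289)  len=0.3210
  (v3,v7,v2) [++-] → (-0.833951, 1.32, -1.0289)–(-1.155, 1.32, -1.0289)  len=0.3210
  (v2,v7,v6) [-+-] → (-0.833951, 1.32, -1.0289)–(1.155, 1.32, -1.0289)  len=1.9890
  (v6,v5,v4) [-+-] → (1.155, 0.953086, -1.0289)–(1.155, -1.32, -1.0289)  len=2.2731
  (v7,v5,v6) [++-] → (1.155, 0.953086, -1.0289)–(1.155, 1.32, -1.0289)  len=0.3669

Chained into 1 loop(s):
  loop 1: 8 segments, perimeter = 9.9000
Total perimeter = 9.900

loops=1 perimeter=9.900


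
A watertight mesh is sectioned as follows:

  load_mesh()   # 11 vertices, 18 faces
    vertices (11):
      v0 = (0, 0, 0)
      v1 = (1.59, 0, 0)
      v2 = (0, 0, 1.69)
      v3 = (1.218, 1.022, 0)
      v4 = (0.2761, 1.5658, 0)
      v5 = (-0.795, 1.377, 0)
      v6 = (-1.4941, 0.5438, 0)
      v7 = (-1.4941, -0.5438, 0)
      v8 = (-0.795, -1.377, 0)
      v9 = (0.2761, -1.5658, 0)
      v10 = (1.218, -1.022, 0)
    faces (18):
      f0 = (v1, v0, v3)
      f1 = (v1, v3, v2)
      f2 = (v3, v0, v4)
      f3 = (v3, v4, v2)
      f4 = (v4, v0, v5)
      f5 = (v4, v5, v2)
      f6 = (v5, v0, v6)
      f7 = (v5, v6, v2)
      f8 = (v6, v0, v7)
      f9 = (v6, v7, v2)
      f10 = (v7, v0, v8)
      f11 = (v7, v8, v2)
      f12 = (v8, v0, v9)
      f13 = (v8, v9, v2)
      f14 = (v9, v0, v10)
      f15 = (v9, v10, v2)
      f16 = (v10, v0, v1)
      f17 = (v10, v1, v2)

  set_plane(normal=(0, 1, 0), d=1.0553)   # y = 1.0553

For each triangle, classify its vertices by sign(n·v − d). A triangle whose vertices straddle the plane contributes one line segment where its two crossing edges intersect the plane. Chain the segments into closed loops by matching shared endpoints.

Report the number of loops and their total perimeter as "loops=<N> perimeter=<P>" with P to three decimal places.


Straddling triangles (6 of 18):
  (v3,v0,v4) [--+] → (0.186083, 1.0553, 0)–(1.16032, 1.0553, 0)  len=0.9742
  (v3,v4,v2) [-+-] → (1.16032, 1.0553, 0)–(0.186083, 1.0553, 0.550993)  len=1.1193
  (v4,v0,v5) [+-+] → (0.186083, 1.0553, 0)–(-0.609269, 1.0553, 0)  len=0.7954
  (v4,v5,v2) [++-] → (-0.609269, 1.0553, 0.394824)–(0.186083, 1.0553, 0.550993)  len=0.8105
  (v5,v0,v6) [+--] → (-0.609269, 1.0553, 0)–(-1.06492, 1.0553, 0)  len=0.4557
  (v5,v6,v2) [+--] → (-1.06492, 1.0553, 0)–(-0.609269, 1.0553, 0.394824)  len=0.6029

Chained into 1 loop(s):
  loop 1: 6 segments, perimeter = 4.7580
Total perimeter = 4.758

loops=1 perimeter=4.758


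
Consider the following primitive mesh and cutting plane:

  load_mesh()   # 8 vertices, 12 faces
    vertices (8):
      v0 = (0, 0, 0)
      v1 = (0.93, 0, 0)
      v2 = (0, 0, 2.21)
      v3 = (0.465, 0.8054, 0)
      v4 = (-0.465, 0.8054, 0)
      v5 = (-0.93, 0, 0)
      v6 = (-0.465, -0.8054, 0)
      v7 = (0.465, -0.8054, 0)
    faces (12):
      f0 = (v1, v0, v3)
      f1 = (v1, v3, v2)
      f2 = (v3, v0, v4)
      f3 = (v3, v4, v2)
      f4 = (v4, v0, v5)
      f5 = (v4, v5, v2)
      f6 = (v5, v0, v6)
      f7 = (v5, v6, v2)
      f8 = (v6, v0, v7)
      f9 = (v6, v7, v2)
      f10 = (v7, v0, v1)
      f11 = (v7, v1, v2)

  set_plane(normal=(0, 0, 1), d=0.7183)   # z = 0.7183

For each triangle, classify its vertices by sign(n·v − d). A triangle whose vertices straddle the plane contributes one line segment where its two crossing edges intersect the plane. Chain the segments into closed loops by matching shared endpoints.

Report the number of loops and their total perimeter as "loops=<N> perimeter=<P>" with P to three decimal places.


loops=1 perimeter=3.766

Straddling triangles (6 of 12):
  (v1,v3,v2) [--+] → (0.313864, 0.543627, 0.7183)–(0.627729, 0, 0.7183)  len=0.6277
  (v3,v4,v2) [--+] → (-0.313864, 0.543627, 0.7183)–(0.313864, 0.543627, 0.7183)  len=0.6277
  (v4,v5,v2) [--+] → (-0.627729, 0, 0.7183)–(-0.313864, 0.543627, 0.7183)  len=0.6277
  (v5,v6,v2) [--+] → (-0.313864, -0.543627, 0.7183)–(-0.627729, 0, 0.7183)  len=0.6277
  (v6,v7,v2) [--+] → (0.313864, -0.543627, 0.7183)–(-0.313864, -0.543627, 0.7183)  len=0.6277
  (v7,v1,v2) [--+] → (0.627729, 0, 0.7183)–(0.313864, -0.543627, 0.7183)  len=0.6277

Chained into 1 loop(s):
  loop 1: 6 segments, perimeter = 3.7664
Total perimeter = 3.766


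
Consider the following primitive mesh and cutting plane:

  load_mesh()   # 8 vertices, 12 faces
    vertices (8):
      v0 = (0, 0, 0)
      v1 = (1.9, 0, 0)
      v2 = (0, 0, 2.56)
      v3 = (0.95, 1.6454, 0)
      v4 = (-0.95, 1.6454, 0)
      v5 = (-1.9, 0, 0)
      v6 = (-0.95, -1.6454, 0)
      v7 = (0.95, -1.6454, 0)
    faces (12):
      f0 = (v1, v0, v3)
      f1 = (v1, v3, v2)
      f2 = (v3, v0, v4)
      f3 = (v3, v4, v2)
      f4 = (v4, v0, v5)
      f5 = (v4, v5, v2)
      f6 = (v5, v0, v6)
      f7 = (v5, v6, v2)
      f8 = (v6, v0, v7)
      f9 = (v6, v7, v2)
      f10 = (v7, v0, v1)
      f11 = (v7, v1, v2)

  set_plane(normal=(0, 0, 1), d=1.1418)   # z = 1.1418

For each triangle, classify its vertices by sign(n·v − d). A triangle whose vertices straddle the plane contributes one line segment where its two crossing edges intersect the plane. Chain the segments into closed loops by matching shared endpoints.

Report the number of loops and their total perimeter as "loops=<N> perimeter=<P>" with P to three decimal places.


loops=1 perimeter=6.315

Straddling triangles (6 of 12):
  (v1,v3,v2) [--+] → (0.526285, 0.911526, 1.1418)–(1.05257, 0, 1.1418)  len=1.0525
  (v3,v4,v2) [--+] → (-0.526285, 0.911526, 1.1418)–(0.526285, 0.911526, 1.1418)  len=1.0526
  (v4,v5,v2) [--+] → (-1.05257, 0, 1.1418)–(-0.526285, 0.911526, 1.1418)  len=1.0525
  (v5,v6,v2) [--+] → (-0.526285, -0.911526, 1.1418)–(-1.05257, 0, 1.1418)  len=1.0525
  (v6,v7,v2) [--+] → (0.526285, -0.911526, 1.1418)–(-0.526285, -0.911526, 1.1418)  len=1.0526
  (v7,v1,v2) [--+] → (1.05257, 0, 1.1418)–(0.526285, -0.911526, 1.1418)  len=1.0525

Chained into 1 loop(s):
  loop 1: 6 segments, perimeter = 6.3153
Total perimeter = 6.315


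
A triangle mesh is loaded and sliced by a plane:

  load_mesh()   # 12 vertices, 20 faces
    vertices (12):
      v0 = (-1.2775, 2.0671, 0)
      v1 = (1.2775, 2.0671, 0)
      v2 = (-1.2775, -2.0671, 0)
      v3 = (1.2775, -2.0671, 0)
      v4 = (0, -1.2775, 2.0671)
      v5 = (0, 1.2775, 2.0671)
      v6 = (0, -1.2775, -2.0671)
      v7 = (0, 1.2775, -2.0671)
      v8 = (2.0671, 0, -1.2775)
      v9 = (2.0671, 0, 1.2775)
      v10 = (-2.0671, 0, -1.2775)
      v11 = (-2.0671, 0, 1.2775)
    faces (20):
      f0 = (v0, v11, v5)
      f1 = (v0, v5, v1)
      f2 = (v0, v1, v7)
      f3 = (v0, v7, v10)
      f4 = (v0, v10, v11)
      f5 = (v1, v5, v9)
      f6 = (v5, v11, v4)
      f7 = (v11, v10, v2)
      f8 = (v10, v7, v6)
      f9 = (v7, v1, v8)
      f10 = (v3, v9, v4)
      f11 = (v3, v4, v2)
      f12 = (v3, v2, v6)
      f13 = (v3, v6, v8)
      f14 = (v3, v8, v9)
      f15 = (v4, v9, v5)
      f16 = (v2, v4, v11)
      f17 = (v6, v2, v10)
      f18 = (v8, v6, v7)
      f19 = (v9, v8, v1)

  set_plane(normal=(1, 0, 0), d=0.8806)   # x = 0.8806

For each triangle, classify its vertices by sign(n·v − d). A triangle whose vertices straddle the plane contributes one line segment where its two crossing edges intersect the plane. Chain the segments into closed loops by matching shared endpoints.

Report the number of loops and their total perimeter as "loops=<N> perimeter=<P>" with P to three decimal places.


loops=1 perimeter=11.841

Straddling triangles (10 of 20):
  (v0,v5,v1) [--+] → (0.8806, 1.82178, 0.642217)–(0.8806, 2.0671, 0)  len=0.6875
  (v0,v1,v7) [-+-] → (0.8806, 2.0671, 0)–(0.8806, 1.82178, -0.642217)  len=0.6875
  (v1,v5,v9) [+-+] → (0.8806, 1.82178, 0.642217)–(0.8806, 0.733275, 1.73072)  len=1.5394
  (v7,v1,v8) [-++] → (0.8806, 1.82178, -0.642217)–(0.8806, 0.733275, -1.73072)  len=1.5394
  (v3,v9,v4) [++-] → (0.8806, -0.733275, 1.73072)–(0.8806, -1.82178, 0.642217)  len=1.5394
  (v3,v4,v2) [+--] → (0.8806, -1.82178, 0.642217)–(0.8806, -2.0671, 0)  len=0.6875
  (v3,v2,v6) [+--] → (0.8806, -2.0671, 0)–(0.8806, -1.82178, -0.642217)  len=0.6875
  (v3,v6,v8) [+-+] → (0.8806, -1.82178, -0.642217)–(0.8806, -0.733275, -1.73072)  len=1.5394
  (v4,v9,v5) [-+-] → (0.8806, -0.733275, 1.73072)–(0.8806, 0.733275, 1.73072)  len=1.4666
  (v8,v6,v7) [+--] → (0.8806, -0.733275, -1.73072)–(0.8806, 0.733275, -1.73072)  len=1.4666

Chained into 1 loop(s):
  loop 1: 10 segments, perimeter = 11.8405
Total perimeter = 11.841


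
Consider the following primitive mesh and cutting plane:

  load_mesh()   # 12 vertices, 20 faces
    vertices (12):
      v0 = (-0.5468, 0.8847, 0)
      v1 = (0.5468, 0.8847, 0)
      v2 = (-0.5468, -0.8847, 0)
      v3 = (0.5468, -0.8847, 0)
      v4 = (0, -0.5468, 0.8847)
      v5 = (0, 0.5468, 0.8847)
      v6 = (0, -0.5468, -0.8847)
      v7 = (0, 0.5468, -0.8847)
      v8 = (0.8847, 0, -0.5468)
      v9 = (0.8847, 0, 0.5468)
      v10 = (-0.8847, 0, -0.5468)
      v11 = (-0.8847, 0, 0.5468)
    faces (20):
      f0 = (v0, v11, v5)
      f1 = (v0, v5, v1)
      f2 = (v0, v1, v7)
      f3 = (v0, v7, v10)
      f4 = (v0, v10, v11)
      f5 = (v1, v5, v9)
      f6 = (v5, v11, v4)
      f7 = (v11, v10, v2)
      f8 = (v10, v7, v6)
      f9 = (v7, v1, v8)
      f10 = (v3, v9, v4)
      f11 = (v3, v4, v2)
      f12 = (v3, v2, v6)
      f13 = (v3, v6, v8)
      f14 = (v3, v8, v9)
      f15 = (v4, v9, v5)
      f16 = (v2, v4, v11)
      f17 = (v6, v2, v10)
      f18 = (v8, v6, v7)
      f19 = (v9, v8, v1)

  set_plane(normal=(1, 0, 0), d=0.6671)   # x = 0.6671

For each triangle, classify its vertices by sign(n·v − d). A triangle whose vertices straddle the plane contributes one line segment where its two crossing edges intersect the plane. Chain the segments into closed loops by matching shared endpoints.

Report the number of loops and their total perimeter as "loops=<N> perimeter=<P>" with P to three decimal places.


loops=1 perimeter=3.779

Straddling triangles (8 of 20):
  (v1,v5,v9) [--+] → (0.6671, 0.13449, 0.62991)–(0.6671, 0.569727, 0.194673)  len=0.6155
  (v7,v1,v8) [--+] → (0.6671, 0.569727, -0.194673)–(0.6671, 0.13449, -0.62991)  len=0.6155
  (v3,v9,v4) [-+-] → (0.6671, -0.569727, 0.194673)–(0.6671, -0.13449, 0.62991)  len=0.6155
  (v3,v6,v8) [--+] → (0.6671, -0.13449, -0.62991)–(0.6671, -0.569727, -0.194673)  len=0.6155
  (v3,v8,v9) [-++] → (0.6671, -0.569727, -0.194673)–(0.6671, -0.569727, 0.194673)  len=0.3893
  (v4,v9,v5) [-+-] → (0.6671, -0.13449, 0.62991)–(0.6671, 0.13449, 0.62991)  len=0.2690
  (v8,v6,v7) [+--] → (0.6671, -0.13449, -0.62991)–(0.6671, 0.13449, -0.62991)  len=0.2690
  (v9,v8,v1) [++-] → (0.6671, 0.569727, -0.194673)–(0.6671, 0.569727, 0.194673)  len=0.3893

Chained into 1 loop(s):
  loop 1: 8 segments, perimeter = 3.7787
Total perimeter = 3.779


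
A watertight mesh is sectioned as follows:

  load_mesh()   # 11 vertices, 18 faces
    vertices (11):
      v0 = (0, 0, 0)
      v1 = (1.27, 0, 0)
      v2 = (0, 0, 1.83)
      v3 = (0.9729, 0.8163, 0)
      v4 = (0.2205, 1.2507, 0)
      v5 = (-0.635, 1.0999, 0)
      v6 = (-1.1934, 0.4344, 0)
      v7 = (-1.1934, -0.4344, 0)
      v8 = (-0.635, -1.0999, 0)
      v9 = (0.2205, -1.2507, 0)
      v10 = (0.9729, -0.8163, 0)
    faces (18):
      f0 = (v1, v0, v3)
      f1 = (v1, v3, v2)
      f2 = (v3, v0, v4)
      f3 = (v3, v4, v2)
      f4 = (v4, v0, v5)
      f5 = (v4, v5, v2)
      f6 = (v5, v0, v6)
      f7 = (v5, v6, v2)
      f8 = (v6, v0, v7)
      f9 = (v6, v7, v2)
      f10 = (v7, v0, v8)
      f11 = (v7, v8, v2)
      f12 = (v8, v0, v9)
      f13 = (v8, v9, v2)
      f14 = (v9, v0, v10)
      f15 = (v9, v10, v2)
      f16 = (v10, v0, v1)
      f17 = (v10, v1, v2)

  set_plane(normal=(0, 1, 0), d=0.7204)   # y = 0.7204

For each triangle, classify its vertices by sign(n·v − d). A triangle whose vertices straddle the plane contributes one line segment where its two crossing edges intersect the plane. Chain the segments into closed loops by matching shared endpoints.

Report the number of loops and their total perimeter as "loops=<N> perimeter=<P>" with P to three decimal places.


loops=1 perimeter=4.536

Straddling triangles (8 of 18):
  (v1,v0,v3) [--+] → (0.858602, 0.7204, 0)–(1.0078, 0.7204, 0)  len=0.1492
  (v1,v3,v2) [-+-] → (1.0078, 0.7204, 0)–(0.858602, 0.7204, 0.214991)  len=0.2617
  (v3,v0,v4) [+-+] → (0.858602, 0.7204, 0)–(0.127007, 0.7204, 0)  len=0.7316
  (v3,v4,v2) [++-] → (0.127007, 0.7204, 0.775925)–(0.858602, 0.7204, 0.214991)  len=0.9219
  (v4,v0,v5) [+-+] → (0.127007, 0.7204, 0)–(-0.415905, 0.7204, 0)  len=0.5429
  (v4,v5,v2) [++-] → (-0.415905, 0.7204, 0.631407)–(0.127007, 0.7204, 0.775925)  len=0.5618
  (v5,v0,v6) [+--] → (-0.415905, 0.7204, 0)–(-0.953426, 0.7204, 0)  len=0.5375
  (v5,v6,v2) [+--] → (-0.953426, 0.7204, 0)–(-0.415905, 0.7204, 0.631407)  len=0.8292

Chained into 1 loop(s):
  loop 1: 8 segments, perimeter = 4.5358
Total perimeter = 4.536


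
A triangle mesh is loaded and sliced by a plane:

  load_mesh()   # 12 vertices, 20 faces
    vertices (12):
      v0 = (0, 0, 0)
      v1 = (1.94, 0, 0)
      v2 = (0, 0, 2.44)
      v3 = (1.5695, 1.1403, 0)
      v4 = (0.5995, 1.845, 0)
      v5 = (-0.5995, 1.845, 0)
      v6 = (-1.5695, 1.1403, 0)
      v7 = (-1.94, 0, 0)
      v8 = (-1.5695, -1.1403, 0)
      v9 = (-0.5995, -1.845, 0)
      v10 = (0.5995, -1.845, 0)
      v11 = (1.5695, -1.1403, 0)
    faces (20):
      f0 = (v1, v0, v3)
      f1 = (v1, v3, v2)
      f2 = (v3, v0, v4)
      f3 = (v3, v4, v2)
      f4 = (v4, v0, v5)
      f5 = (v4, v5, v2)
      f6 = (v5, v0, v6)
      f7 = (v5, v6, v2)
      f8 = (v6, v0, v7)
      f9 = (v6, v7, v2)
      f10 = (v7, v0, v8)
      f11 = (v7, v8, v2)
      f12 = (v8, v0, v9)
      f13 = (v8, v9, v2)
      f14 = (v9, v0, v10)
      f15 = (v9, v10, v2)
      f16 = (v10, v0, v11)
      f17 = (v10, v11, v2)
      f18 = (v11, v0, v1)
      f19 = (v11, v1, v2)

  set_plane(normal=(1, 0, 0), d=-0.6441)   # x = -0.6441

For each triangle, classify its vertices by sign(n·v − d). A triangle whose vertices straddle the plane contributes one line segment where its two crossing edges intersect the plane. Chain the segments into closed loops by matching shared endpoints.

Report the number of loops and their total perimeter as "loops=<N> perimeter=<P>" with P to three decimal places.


loops=1 perimeter=8.575

Straddling triangles (8 of 20):
  (v5,v0,v6) [++-] → (-0.6441, 0.467963, 0)–(-0.6441, 1.8126, 0)  len=1.3446
  (v5,v6,v2) [+-+] → (-0.6441, 1.8126, 0)–(-0.6441, 0.467963, 1.43866)  len=1.9692
  (v6,v0,v7) [-+-] → (-0.6441, 0.467963, 0)–(-0.6441, 0, 0)  len=0.4680
  (v6,v7,v2) [--+] → (-0.6441, 0, 1.62989)–(-0.6441, 0.467963, 1.43866)  len=0.5055
  (v7,v0,v8) [-+-] → (-0.6441, 0, 0)–(-0.6441, -0.467963, 0)  len=0.4680
  (v7,v8,v2) [--+] → (-0.6441, -0.467963, 1.43866)–(-0.6441, 0, 1.62989)  len=0.5055
  (v8,v0,v9) [-++] → (-0.6441, -0.467963, 0)–(-0.6441, -1.8126, 0)  len=1.3446
  (v8,v9,v2) [-++] → (-0.6441, -1.8126, 0)–(-0.6441, -0.467963, 1.43866)  len=1.9692

Chained into 1 loop(s):
  loop 1: 8 segments, perimeter = 8.5747
Total perimeter = 8.575


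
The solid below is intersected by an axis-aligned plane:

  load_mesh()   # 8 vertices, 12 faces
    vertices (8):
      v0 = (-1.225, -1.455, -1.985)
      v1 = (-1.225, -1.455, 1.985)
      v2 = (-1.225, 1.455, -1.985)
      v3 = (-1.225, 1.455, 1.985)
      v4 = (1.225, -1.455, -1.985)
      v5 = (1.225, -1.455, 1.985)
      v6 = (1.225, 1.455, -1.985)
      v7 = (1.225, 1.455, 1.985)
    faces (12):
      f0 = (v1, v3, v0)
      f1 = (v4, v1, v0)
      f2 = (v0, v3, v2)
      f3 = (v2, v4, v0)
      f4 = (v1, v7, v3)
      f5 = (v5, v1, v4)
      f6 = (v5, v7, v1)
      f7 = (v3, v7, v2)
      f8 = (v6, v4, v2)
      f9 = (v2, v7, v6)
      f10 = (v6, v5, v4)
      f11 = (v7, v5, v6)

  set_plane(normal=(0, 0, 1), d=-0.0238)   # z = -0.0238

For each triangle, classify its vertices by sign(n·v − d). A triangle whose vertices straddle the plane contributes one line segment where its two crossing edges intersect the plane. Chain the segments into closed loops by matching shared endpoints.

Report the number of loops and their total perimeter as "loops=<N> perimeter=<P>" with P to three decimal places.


Straddling triangles (8 of 12):
  (v1,v3,v0) [++-] → (-1.225, -0.0174453, -0.0238)–(-1.225, -1.455, -0.0238)  len=1.4376
  (v4,v1,v0) [-+-] → (0.0146877, -1.455, -0.0238)–(-1.225, -1.455, -0.0238)  len=1.2397
  (v0,v3,v2) [-+-] → (-1.225, -0.0174453, -0.0238)–(-1.225, 1.455, -0.0238)  len=1.4724
  (v5,v1,v4) [++-] → (0.0146877, -1.455, -0.0238)–(1.225, -1.455, -0.0238)  len=1.2103
  (v3,v7,v2) [++-] → (-0.0146877, 1.455, -0.0238)–(-1.225, 1.455, -0.0238)  len=1.2103
  (v2,v7,v6) [-+-] → (-0.0146877, 1.455, -0.0238)–(1.225, 1.455, -0.0238)  len=1.2397
  (v6,v5,v4) [-+-] → (1.225, 0.0174453, -0.0238)–(1.225, -1.455, -0.0238)  len=1.4724
  (v7,v5,v6) [++-] → (1.225, 0.0174453, -0.0238)–(1.225, 1.455, -0.0238)  len=1.4376

Chained into 1 loop(s):
  loop 1: 8 segments, perimeter = 10.7200
Total perimeter = 10.720

loops=1 perimeter=10.720


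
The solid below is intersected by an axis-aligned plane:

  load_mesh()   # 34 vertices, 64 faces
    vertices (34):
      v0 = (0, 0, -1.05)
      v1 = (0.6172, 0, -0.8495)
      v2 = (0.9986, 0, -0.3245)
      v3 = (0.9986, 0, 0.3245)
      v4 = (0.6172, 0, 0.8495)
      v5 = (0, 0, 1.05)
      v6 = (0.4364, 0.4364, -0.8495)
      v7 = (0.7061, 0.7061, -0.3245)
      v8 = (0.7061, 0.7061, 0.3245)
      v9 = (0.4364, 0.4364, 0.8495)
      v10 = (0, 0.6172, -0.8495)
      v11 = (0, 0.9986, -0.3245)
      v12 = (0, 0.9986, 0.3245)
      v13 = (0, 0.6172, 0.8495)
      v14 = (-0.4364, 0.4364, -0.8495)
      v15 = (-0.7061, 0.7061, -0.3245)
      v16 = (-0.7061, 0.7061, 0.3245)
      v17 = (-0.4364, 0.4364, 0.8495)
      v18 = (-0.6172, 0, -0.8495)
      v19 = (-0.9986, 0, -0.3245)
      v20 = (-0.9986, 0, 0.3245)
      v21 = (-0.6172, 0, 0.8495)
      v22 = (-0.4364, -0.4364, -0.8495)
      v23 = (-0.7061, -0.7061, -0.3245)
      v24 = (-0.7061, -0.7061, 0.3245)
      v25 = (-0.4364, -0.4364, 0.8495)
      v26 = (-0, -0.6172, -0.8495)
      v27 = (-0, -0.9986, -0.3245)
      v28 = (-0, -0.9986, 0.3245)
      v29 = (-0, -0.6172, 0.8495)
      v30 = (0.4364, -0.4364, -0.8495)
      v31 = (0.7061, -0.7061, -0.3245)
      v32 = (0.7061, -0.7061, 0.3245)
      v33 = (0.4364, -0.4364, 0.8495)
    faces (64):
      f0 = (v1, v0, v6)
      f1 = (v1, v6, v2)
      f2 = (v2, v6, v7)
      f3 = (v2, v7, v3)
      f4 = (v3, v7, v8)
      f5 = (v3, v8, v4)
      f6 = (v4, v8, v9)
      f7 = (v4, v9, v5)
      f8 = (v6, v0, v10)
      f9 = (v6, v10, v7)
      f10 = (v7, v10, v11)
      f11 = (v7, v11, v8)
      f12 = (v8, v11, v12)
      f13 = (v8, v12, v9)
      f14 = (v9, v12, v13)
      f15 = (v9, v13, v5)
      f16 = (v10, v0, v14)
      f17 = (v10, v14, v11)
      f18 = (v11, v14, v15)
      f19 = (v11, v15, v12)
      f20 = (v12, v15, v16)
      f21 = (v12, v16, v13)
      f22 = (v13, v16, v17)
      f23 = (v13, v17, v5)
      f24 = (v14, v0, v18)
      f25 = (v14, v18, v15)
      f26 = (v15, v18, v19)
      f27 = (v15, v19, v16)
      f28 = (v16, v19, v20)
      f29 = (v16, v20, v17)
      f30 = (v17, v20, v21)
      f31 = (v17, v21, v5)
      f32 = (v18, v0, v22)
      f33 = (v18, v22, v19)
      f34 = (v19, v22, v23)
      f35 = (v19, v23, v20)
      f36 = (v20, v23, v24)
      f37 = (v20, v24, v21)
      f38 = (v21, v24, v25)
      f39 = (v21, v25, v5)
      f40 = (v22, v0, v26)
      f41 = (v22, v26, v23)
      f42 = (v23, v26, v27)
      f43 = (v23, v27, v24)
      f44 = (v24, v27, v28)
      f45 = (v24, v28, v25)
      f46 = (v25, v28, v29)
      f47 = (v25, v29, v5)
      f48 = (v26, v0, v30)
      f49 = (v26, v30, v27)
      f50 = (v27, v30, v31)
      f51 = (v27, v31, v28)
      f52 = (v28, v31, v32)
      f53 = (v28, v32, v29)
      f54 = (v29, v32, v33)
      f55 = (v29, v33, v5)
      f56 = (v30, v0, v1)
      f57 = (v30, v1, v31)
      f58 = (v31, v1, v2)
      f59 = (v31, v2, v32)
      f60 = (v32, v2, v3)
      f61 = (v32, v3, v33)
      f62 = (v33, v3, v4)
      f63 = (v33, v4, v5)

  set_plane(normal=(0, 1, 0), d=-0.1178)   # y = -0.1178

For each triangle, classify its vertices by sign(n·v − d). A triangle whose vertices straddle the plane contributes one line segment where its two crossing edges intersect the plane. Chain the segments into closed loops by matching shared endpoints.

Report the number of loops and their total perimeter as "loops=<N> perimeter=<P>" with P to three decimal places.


loops=1 perimeter=6.264

Straddling triangles (20 of 64):
  (v18,v0,v22) [++-] → (-0.1178, -0.1178, -0.995878)–(-0.568396, -0.1178, -0.8495)  len=0.4738
  (v18,v22,v19) [+-+] → (-0.568396, -0.1178, -0.8495)–(-0.846842, -0.1178, -0.466216)  len=0.4737
  (v19,v22,v23) [+--] → (-0.846842, -0.1178, -0.466216)–(-0.949802, -0.1178, -0.3245)  len=0.1752
  (v19,v23,v20) [+-+] → (-0.949802, -0.1178, -0.3245)–(-0.949802, -0.1178, 0.216226)  len=0.5407
  (v20,v23,v24) [+--] → (-0.949802, -0.1178, 0.216226)–(-0.949802, -0.1178, 0.3245)  len=0.1083
  (v20,v24,v21) [+-+] → (-0.949802, -0.1178, 0.3245)–(-0.632031, -0.1178, 0.761913)  len=0.5407
  (v21,v24,v25) [+--] → (-0.632031, -0.1178, 0.761913)–(-0.568396, -0.1178, 0.8495)  len=0.1083
  (v21,v25,v5) [+-+] → (-0.568396, -0.1178, 0.8495)–(-0.1178, -0.1178, 0.995878)  len=0.4738
  (v22,v0,v26) [-+-] → (-0.1178, -0.1178, -0.995878)–(0, -0.1178, -1.01173)  len=0.1189
  (v25,v29,v5) [--+] → (0, -0.1178, 1.01173)–(-0.1178, -0.1178, 0.995878)  len=0.1189
  (v26,v0,v30) [-+-] → (0, -0.1178, -1.01173)–(0.1178, -0.1178, -0.995878)  len=0.1189
  (v29,v33,v5) [--+] → (0.1178, -0.1178, 0.995878)–(0, -0.1178, 1.01173)  len=0.1189
  (v30,v0,v1) [-++] → (0.1178, -0.1178, -0.995878)–(0.568396, -0.1178, -0.8495)  len=0.4738
  (v30,v1,v31) [-+-] → (0.568396, -0.1178, -0.8495)–(0.632031, -0.1178, -0.761913)  len=0.1083
  (v31,v1,v2) [-++] → (0.632031, -0.1178, -0.761913)–(0.949802, -0.1178, -0.3245)  len=0.5407
  (v31,v2,v32) [-+-] → (0.949802, -0.1178, -0.3245)–(0.949802, -0.1178, -0.216226)  len=0.1083
  (v32,v2,v3) [-++] → (0.949802, -0.1178, -0.216226)–(0.949802, -0.1178, 0.3245)  len=0.5407
  (v32,v3,v33) [-+-] → (0.949802, -0.1178, 0.3245)–(0.846842, -0.1178, 0.466216)  len=0.1752
  (v33,v3,v4) [-++] → (0.846842, -0.1178, 0.466216)–(0.568396, -0.1178, 0.8495)  len=0.4737
  (v33,v4,v5) [-++] → (0.568396, -0.1178, 0.8495)–(0.1178, -0.1178, 0.995878)  len=0.4738

Chained into 1 loop(s):
  loop 1: 20 segments, perimeter = 6.2642
Total perimeter = 6.264


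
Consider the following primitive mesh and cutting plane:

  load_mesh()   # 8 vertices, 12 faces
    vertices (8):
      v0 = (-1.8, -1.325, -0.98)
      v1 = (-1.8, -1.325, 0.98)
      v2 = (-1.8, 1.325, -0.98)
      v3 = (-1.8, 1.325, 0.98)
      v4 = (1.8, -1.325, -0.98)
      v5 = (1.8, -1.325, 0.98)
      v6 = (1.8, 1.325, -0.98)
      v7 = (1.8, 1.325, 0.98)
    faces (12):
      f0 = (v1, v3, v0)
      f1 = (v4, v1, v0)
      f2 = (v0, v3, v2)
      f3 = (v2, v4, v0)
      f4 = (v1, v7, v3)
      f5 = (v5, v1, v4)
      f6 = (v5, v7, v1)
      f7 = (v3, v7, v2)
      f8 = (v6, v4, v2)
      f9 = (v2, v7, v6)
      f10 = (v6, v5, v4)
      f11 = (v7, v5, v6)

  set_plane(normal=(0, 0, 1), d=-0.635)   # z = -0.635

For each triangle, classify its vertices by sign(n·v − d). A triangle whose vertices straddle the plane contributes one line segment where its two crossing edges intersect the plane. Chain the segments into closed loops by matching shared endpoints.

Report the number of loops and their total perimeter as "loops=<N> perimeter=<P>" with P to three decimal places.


loops=1 perimeter=12.500

Straddling triangles (8 of 12):
  (v1,v3,v0) [++-] → (-1.8, -0.858546, -0.635)–(-1.8, -1.325, -0.635)  len=0.4665
  (v4,v1,v0) [-+-] → (1.16633, -1.325, -0.635)–(-1.8, -1.325, -0.635)  len=2.9663
  (v0,v3,v2) [-+-] → (-1.8, -0.858546, -0.635)–(-1.8, 1.325, -0.635)  len=2.1835
  (v5,v1,v4) [++-] → (1.16633, -1.325, -0.635)–(1.8, -1.325, -0.635)  len=0.6337
  (v3,v7,v2) [++-] → (-1.16633, 1.325, -0.635)–(-1.8, 1.325, -0.635)  len=0.6337
  (v2,v7,v6) [-+-] → (-1.16633, 1.325, -0.635)–(1.8, 1.325, -0.635)  len=2.9663
  (v6,v5,v4) [-+-] → (1.8, 0.858546, -0.635)–(1.8, -1.325, -0.635)  len=2.1835
  (v7,v5,v6) [++-] → (1.8, 0.858546, -0.635)–(1.8, 1.325, -0.635)  len=0.4665

Chained into 1 loop(s):
  loop 1: 8 segments, perimeter = 12.5000
Total perimeter = 12.500


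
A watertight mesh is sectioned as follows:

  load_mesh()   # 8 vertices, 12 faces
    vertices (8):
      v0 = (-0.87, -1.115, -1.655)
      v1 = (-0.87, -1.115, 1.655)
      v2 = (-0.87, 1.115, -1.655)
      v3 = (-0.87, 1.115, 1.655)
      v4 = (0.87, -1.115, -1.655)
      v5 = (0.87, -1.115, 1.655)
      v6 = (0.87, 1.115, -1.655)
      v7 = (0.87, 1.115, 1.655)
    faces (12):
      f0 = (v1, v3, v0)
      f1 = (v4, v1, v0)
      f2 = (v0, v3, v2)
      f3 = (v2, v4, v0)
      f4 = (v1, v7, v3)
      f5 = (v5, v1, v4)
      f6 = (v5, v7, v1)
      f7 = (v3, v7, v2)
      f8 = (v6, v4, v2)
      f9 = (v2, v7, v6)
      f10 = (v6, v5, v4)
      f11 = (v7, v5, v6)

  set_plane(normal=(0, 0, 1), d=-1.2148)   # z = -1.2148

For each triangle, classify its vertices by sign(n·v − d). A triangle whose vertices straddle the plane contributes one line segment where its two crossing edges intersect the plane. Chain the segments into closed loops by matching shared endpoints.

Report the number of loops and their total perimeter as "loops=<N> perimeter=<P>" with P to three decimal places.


loops=1 perimeter=7.940

Straddling triangles (8 of 12):
  (v1,v3,v0) [++-] → (-0.87, -0.81843, -1.2148)–(-0.87, -1.115, -1.2148)  len=0.2966
  (v4,v1,v0) [-+-] → (0.638596, -1.115, -1.2148)–(-0.87, -1.115, -1.2148)  len=1.5086
  (v0,v3,v2) [-+-] → (-0.87, -0.81843, -1.2148)–(-0.87, 1.115, -1.2148)  len=1.9334
  (v5,v1,v4) [++-] → (0.638596, -1.115, -1.2148)–(0.87, -1.115, -1.2148)  len=0.2314
  (v3,v7,v2) [++-] → (-0.638596, 1.115, -1.2148)–(-0.87, 1.115, -1.2148)  len=0.2314
  (v2,v7,v6) [-+-] → (-0.638596, 1.115, -1.2148)–(0.87, 1.115, -1.2148)  len=1.5086
  (v6,v5,v4) [-+-] → (0.87, 0.81843, -1.2148)–(0.87, -1.115, -1.2148)  len=1.9334
  (v7,v5,v6) [++-] → (0.87, 0.81843, -1.2148)–(0.87, 1.115, -1.2148)  len=0.2966

Chained into 1 loop(s):
  loop 1: 8 segments, perimeter = 7.9400
Total perimeter = 7.940
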